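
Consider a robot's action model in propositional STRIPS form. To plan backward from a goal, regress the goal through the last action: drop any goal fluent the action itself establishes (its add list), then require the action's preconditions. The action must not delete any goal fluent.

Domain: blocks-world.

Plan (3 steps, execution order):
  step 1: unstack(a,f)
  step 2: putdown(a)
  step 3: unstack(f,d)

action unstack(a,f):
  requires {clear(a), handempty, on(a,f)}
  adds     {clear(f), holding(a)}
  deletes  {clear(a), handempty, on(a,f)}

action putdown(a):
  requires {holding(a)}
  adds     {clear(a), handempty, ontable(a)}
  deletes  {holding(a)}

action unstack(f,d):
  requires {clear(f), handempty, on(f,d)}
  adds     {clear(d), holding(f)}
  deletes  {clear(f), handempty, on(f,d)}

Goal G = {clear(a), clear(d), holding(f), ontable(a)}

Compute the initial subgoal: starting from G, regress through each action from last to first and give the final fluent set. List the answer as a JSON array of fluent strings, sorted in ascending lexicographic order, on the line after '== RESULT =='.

Regress step by step:
  through step 3 (unstack(f,d)): drop {clear(d), holding(f)}, keep {clear(a), ontable(a)}, require {clear(f), handempty, on(f,d)}
    → {clear(a), clear(f), handempty, on(f,d), ontable(a)}
  through step 2 (putdown(a)): drop {clear(a), handempty, ontable(a)}, keep {clear(f), on(f,d)}, require {holding(a)}
    → {clear(f), holding(a), on(f,d)}
  through step 1 (unstack(a,f)): drop {clear(f), holding(a)}, keep {on(f,d)}, require {clear(a), handempty, on(a,f)}
    → {clear(a), handempty, on(a,f), on(f,d)}

== RESULT ==
["clear(a)", "handempty", "on(a,f)", "on(f,d)"]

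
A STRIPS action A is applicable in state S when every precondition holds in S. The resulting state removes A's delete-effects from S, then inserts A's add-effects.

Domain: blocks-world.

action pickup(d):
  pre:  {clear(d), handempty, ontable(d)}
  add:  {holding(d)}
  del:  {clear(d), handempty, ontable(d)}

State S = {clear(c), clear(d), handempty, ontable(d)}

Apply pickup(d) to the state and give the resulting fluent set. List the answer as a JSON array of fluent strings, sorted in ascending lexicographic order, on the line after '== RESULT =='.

Compute (S \ del) ∪ add:
  pre ⊆ S: {clear(d), handempty, ontable(d)} ⊆ S  — applicable
  S \ del = {clear(c)}
  ∪ add   = {clear(c), holding(d)}

== RESULT ==
["clear(c)", "holding(d)"]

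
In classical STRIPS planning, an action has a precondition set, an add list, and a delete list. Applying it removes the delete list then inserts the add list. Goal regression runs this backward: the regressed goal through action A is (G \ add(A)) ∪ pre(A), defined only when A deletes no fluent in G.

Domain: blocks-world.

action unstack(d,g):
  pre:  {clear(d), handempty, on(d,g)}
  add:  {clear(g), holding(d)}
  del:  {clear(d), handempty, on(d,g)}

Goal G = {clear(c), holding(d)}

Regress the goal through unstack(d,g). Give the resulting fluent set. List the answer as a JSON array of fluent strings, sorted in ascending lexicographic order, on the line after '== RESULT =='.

Compute (G \ add) ∪ pre:
  G ∩ del = {}  (empty — regression defined)
  G \ add = {clear(c), holding(d)} \ {clear(g), holding(d)} = {clear(c)}
  ∪ pre   = {clear(c)} ∪ {clear(d), handempty, on(d,g)}
          = {clear(c), clear(d), handempty, on(d,g)}

== RESULT ==
["clear(c)", "clear(d)", "handempty", "on(d,g)"]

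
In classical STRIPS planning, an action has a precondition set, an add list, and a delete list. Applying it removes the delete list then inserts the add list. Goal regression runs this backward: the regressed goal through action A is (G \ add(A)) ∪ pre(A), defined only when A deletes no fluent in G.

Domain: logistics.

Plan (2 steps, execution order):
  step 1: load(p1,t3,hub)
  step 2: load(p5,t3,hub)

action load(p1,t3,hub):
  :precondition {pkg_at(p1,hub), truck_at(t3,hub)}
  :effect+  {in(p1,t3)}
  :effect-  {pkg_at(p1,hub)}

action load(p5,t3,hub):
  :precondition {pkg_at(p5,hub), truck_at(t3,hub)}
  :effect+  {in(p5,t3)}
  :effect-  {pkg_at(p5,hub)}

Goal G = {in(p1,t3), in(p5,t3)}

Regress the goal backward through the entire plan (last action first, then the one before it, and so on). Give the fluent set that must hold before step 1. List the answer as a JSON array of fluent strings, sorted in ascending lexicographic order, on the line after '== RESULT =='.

Work backward from the goal:
  through step 2 (load(p5,t3,hub)): drop {in(p5,t3)}, keep {in(p1,t3)}, require {pkg_at(p5,hub), truck_at(t3,hub)}
    → {in(p1,t3), pkg_at(p5,hub), truck_at(t3,hub)}
  through step 1 (load(p1,t3,hub)): drop {in(p1,t3)}, keep {pkg_at(p5,hub), truck_at(t3,hub)}, require {pkg_at(p1,hub), truck_at(t3,hub)}
    → {pkg_at(p1,hub), pkg_at(p5,hub), truck_at(t3,hub)}

== RESULT ==
["pkg_at(p1,hub)", "pkg_at(p5,hub)", "truck_at(t3,hub)"]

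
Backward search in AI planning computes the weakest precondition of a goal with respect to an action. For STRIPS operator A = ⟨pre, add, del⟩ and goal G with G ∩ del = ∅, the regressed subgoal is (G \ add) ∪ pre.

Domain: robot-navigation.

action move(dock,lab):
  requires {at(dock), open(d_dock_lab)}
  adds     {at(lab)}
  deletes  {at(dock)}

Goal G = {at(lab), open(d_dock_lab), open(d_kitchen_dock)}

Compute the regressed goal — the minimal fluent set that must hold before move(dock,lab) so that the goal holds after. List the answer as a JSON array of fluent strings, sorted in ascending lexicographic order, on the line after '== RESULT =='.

Regress:
  G ∩ del = {}  (empty — regression defined)
  G \ add = {at(lab), open(d_dock_lab), open(d_kitchen_dock)} \ {at(lab)} = {open(d_dock_lab), open(d_kitchen_dock)}
  ∪ pre   = {open(d_dock_lab), open(d_kitchen_dock)} ∪ {at(dock), open(d_dock_lab)}
          = {at(dock), open(d_dock_lab), open(d_kitchen_dock)}

== RESULT ==
["at(dock)", "open(d_dock_lab)", "open(d_kitchen_dock)"]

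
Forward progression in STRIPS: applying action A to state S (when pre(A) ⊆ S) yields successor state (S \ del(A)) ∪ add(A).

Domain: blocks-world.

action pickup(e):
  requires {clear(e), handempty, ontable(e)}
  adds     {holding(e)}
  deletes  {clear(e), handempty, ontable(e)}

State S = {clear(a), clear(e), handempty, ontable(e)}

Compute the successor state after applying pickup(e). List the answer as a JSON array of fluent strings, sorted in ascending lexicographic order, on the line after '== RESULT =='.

Progress:
  pre ⊆ S: {clear(e), handempty, ontable(e)} ⊆ S  — applicable
  S \ del = {clear(a)}
  ∪ add   = {clear(a), holding(e)}

== RESULT ==
["clear(a)", "holding(e)"]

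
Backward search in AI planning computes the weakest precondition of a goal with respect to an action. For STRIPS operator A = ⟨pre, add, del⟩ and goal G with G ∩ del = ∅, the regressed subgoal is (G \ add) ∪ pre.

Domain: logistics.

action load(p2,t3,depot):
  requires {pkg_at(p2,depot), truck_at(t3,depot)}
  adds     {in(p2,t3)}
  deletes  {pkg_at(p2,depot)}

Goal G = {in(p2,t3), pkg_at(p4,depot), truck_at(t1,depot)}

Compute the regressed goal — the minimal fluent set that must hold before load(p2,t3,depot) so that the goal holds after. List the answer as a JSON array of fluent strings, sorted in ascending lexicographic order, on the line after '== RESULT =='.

Regress:
  G ∩ del = {}  (empty — regression defined)
  G \ add = {in(p2,t3), pkg_at(p4,depot), truck_at(t1,depot)} \ {in(p2,t3)} = {pkg_at(p4,depot), truck_at(t1,depot)}
  ∪ pre   = {pkg_at(p4,depot), truck_at(t1,depot)} ∪ {pkg_at(p2,depot), truck_at(t3,depot)}
          = {pkg_at(p2,depot), pkg_at(p4,depot), truck_at(t1,depot), truck_at(t3,depot)}

== RESULT ==
["pkg_at(p2,depot)", "pkg_at(p4,depot)", "truck_at(t1,depot)", "truck_at(t3,depot)"]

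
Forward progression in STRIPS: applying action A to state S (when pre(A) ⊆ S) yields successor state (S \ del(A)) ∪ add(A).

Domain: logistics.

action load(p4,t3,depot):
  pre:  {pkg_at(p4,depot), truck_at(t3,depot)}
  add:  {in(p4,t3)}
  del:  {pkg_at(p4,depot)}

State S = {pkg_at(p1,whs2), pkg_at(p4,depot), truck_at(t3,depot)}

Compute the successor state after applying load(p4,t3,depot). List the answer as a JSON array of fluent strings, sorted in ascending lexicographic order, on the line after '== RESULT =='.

Compute (S \ del) ∪ add:
  pre ⊆ S: {pkg_at(p4,depot), truck_at(t3,depot)} ⊆ S  — applicable
  S \ del = {pkg_at(p1,whs2), truck_at(t3,depot)}
  ∪ add   = {in(p4,t3), pkg_at(p1,whs2), truck_at(t3,depot)}

== RESULT ==
["in(p4,t3)", "pkg_at(p1,whs2)", "truck_at(t3,depot)"]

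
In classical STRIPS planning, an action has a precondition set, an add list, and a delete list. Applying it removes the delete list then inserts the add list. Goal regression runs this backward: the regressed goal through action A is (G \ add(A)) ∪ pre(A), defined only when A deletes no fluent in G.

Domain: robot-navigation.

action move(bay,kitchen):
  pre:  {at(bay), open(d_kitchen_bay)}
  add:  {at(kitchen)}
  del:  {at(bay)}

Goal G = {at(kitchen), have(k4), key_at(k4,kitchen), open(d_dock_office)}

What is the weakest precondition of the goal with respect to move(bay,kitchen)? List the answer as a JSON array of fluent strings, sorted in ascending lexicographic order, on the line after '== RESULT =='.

Regress:
  G ∩ del = {}  (empty — regression defined)
  G \ add = {at(kitchen), have(k4), key_at(k4,kitchen), open(d_dock_office)} \ {at(kitchen)} = {have(k4), key_at(k4,kitchen), open(d_dock_office)}
  ∪ pre   = {have(k4), key_at(k4,kitchen), open(d_dock_office)} ∪ {at(bay), open(d_kitchen_bay)}
          = {at(bay), have(k4), key_at(k4,kitchen), open(d_dock_office), open(d_kitchen_bay)}

== RESULT ==
["at(bay)", "have(k4)", "key_at(k4,kitchen)", "open(d_dock_office)", "open(d_kitchen_bay)"]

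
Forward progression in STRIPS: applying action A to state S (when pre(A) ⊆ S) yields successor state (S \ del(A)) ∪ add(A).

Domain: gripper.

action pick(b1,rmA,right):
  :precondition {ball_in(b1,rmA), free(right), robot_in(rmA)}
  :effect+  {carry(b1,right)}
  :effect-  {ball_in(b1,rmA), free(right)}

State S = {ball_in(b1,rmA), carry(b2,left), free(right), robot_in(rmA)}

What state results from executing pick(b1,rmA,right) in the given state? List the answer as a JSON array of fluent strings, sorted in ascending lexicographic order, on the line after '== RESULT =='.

Compute (S \ del) ∪ add:
  pre ⊆ S: {ball_in(b1,rmA), free(right), robot_in(rmA)} ⊆ S  — applicable
  S \ del = {carry(b2,left), robot_in(rmA)}
  ∪ add   = {carry(b1,right), carry(b2,left), robot_in(rmA)}

== RESULT ==
["carry(b1,right)", "carry(b2,left)", "robot_in(rmA)"]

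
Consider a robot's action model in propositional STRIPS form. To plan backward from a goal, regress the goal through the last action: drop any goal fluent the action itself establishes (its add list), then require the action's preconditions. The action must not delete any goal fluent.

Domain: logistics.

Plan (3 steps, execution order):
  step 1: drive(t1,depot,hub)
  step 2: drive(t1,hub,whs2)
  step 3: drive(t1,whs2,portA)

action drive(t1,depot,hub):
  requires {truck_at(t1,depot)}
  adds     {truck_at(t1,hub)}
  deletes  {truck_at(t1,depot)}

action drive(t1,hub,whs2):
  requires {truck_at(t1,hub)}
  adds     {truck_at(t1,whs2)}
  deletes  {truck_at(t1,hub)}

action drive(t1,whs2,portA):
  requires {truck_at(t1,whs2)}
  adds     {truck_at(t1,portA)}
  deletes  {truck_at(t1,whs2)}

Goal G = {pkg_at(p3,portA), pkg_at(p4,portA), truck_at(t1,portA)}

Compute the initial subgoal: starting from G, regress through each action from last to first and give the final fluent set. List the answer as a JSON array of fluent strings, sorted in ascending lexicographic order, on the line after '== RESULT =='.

Work backward from the goal:
  through step 3 (drive(t1,whs2,portA)): drop {truck_at(t1,portA)}, keep {pkg_at(p3,portA), pkg_at(p4,portA)}, require {truck_at(t1,whs2)}
    → {pkg_at(p3,portA), pkg_at(p4,portA), truck_at(t1,whs2)}
  through step 2 (drive(t1,hub,whs2)): drop {truck_at(t1,whs2)}, keep {pkg_at(p3,portA), pkg_at(p4,portA)}, require {truck_at(t1,hub)}
    → {pkg_at(p3,portA), pkg_at(p4,portA), truck_at(t1,hub)}
  through step 1 (drive(t1,depot,hub)): drop {truck_at(t1,hub)}, keep {pkg_at(p3,portA), pkg_at(p4,portA)}, require {truck_at(t1,depot)}
    → {pkg_at(p3,portA), pkg_at(p4,portA), truck_at(t1,depot)}

== RESULT ==
["pkg_at(p3,portA)", "pkg_at(p4,portA)", "truck_at(t1,depot)"]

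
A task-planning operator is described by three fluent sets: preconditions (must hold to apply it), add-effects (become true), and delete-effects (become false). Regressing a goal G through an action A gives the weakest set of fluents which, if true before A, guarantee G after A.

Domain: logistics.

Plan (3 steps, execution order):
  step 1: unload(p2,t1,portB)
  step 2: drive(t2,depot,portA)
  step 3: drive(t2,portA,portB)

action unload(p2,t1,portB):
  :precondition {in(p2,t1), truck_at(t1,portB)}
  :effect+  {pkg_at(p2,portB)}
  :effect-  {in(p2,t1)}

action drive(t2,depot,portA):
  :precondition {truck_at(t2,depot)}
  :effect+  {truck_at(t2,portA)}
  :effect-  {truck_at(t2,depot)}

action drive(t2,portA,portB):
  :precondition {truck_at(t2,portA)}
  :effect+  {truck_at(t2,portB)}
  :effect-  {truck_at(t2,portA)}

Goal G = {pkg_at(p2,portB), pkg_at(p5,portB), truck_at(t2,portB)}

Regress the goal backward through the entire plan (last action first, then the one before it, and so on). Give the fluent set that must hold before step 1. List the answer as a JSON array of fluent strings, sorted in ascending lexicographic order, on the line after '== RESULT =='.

Work backward from the goal:
  through step 3 (drive(t2,portA,portB)): drop {truck_at(t2,portB)}, keep {pkg_at(p2,portB), pkg_at(p5,portB)}, require {truck_at(t2,portA)}
    → {pkg_at(p2,portB), pkg_at(p5,portB), truck_at(t2,portA)}
  through step 2 (drive(t2,depot,portA)): drop {truck_at(t2,portA)}, keep {pkg_at(p2,portB), pkg_at(p5,portB)}, require {truck_at(t2,depot)}
    → {pkg_at(p2,portB), pkg_at(p5,portB), truck_at(t2,depot)}
  through step 1 (unload(p2,t1,portB)): drop {pkg_at(p2,portB)}, keep {pkg_at(p5,portB), truck_at(t2,depot)}, require {in(p2,t1), truck_at(t1,portB)}
    → {in(p2,t1), pkg_at(p5,portB), truck_at(t1,portB), truck_at(t2,depot)}

== RESULT ==
["in(p2,t1)", "pkg_at(p5,portB)", "truck_at(t1,portB)", "truck_at(t2,depot)"]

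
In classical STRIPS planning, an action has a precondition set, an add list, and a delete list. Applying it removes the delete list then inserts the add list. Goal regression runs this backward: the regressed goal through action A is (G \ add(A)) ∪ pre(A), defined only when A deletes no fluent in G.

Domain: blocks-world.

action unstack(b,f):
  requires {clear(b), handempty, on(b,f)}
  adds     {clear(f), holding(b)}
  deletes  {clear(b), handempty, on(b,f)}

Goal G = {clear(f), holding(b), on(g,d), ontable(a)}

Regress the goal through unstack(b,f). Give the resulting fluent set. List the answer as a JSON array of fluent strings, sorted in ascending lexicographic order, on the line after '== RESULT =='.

Regress:
  G ∩ del = {}  (empty — regression defined)
  G \ add = {clear(f), holding(b), on(g,d), ontable(a)} \ {clear(f), holding(b)} = {on(g,d), ontable(a)}
  ∪ pre   = {on(g,d), ontable(a)} ∪ {clear(b), handempty, on(b,f)}
          = {clear(b), handempty, on(b,f), on(g,d), ontable(a)}

== RESULT ==
["clear(b)", "handempty", "on(b,f)", "on(g,d)", "ontable(a)"]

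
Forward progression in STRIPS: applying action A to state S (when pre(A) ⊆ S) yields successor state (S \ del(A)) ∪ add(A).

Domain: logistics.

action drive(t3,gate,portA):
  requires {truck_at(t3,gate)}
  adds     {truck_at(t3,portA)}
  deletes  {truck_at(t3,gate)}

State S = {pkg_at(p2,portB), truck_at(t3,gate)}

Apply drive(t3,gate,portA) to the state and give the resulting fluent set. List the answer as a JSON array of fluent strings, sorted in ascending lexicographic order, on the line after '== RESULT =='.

Progress:
  pre ⊆ S: {truck_at(t3,gate)} ⊆ S  — applicable
  S \ del = {pkg_at(p2,portB)}
  ∪ add   = {pkg_at(p2,portB), truck_at(t3,portA)}

== RESULT ==
["pkg_at(p2,portB)", "truck_at(t3,portA)"]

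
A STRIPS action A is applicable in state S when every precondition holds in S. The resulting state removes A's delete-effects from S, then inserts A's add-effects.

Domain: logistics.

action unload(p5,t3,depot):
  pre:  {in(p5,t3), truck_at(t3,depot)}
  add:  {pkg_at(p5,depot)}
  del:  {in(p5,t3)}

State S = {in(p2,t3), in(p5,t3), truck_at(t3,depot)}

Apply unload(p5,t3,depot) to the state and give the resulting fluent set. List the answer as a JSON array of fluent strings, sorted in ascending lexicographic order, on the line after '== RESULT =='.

Progress:
  pre ⊆ S: {in(p5,t3), truck_at(t3,depot)} ⊆ S  — applicable
  S \ del = {in(p2,t3), truck_at(t3,depot)}
  ∪ add   = {in(p2,t3), pkg_at(p5,depot), truck_at(t3,depot)}

== RESULT ==
["in(p2,t3)", "pkg_at(p5,depot)", "truck_at(t3,depot)"]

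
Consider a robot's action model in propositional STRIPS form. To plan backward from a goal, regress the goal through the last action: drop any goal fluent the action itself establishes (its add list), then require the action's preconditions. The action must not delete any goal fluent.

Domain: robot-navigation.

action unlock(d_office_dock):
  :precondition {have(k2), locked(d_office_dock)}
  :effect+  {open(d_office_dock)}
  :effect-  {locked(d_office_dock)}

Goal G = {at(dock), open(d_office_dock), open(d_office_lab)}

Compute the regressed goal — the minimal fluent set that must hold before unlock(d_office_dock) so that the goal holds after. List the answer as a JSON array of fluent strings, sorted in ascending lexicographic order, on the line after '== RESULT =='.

Compute (G \ add) ∪ pre:
  G ∩ del = {}  (empty — regression defined)
  G \ add = {at(dock), open(d_office_dock), open(d_office_lab)} \ {open(d_office_dock)} = {at(dock), open(d_office_lab)}
  ∪ pre   = {at(dock), open(d_office_lab)} ∪ {have(k2), locked(d_office_dock)}
          = {at(dock), have(k2), locked(d_office_dock), open(d_office_lab)}

== RESULT ==
["at(dock)", "have(k2)", "locked(d_office_dock)", "open(d_office_lab)"]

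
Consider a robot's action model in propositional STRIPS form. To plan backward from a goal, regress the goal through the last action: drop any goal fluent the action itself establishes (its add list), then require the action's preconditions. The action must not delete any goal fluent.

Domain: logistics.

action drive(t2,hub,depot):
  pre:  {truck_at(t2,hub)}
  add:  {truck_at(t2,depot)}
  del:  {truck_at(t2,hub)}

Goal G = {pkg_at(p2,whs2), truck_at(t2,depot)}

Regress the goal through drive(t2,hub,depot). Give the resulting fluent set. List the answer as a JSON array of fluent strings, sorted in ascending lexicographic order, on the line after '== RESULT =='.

Compute (G \ add) ∪ pre:
  G ∩ del = {}  (empty — regression defined)
  G \ add = {pkg_at(p2,whs2), truck_at(t2,depot)} \ {truck_at(t2,depot)} = {pkg_at(p2,whs2)}
  ∪ pre   = {pkg_at(p2,whs2)} ∪ {truck_at(t2,hub)}
          = {pkg_at(p2,whs2), truck_at(t2,hub)}

== RESULT ==
["pkg_at(p2,whs2)", "truck_at(t2,hub)"]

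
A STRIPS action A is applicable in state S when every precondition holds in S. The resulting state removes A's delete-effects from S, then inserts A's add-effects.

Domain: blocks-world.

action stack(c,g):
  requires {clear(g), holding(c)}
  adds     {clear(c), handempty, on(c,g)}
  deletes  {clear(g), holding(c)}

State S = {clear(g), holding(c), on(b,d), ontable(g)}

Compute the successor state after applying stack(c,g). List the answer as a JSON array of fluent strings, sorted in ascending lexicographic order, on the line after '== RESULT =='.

Compute (S \ del) ∪ add:
  pre ⊆ S: {clear(g), holding(c)} ⊆ S  — applicable
  S \ del = {on(b,d), ontable(g)}
  ∪ add   = {clear(c), handempty, on(b,d), on(c,g), ontable(g)}

== RESULT ==
["clear(c)", "handempty", "on(b,d)", "on(c,g)", "ontable(g)"]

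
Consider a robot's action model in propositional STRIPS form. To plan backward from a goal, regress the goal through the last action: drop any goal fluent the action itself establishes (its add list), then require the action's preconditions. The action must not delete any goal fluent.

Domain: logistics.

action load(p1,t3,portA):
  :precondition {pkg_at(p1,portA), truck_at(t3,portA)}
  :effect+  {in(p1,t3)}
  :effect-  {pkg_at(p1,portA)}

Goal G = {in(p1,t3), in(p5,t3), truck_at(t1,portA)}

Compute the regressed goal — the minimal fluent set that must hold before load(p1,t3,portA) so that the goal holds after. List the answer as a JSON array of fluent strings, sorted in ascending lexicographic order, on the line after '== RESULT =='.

Compute (G \ add) ∪ pre:
  G ∩ del = {}  (empty — regression defined)
  G \ add = {in(p1,t3), in(p5,t3), truck_at(t1,portA)} \ {in(p1,t3)} = {in(p5,t3), truck_at(t1,portA)}
  ∪ pre   = {in(p5,t3), truck_at(t1,portA)} ∪ {pkg_at(p1,portA), truck_at(t3,portA)}
          = {in(p5,t3), pkg_at(p1,portA), truck_at(t1,portA), truck_at(t3,portA)}

== RESULT ==
["in(p5,t3)", "pkg_at(p1,portA)", "truck_at(t1,portA)", "truck_at(t3,portA)"]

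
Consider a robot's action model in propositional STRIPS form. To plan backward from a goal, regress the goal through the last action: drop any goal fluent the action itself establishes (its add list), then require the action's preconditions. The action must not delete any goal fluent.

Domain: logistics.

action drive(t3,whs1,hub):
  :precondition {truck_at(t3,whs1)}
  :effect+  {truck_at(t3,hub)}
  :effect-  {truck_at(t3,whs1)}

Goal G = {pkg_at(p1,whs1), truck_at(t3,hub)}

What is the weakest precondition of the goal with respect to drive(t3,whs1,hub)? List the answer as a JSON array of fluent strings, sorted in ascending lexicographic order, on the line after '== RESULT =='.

Compute (G \ add) ∪ pre:
  G ∩ del = {}  (empty — regression defined)
  G \ add = {pkg_at(p1,whs1), truck_at(t3,hub)} \ {truck_at(t3,hub)} = {pkg_at(p1,whs1)}
  ∪ pre   = {pkg_at(p1,whs1)} ∪ {truck_at(t3,whs1)}
          = {pkg_at(p1,whs1), truck_at(t3,whs1)}

== RESULT ==
["pkg_at(p1,whs1)", "truck_at(t3,whs1)"]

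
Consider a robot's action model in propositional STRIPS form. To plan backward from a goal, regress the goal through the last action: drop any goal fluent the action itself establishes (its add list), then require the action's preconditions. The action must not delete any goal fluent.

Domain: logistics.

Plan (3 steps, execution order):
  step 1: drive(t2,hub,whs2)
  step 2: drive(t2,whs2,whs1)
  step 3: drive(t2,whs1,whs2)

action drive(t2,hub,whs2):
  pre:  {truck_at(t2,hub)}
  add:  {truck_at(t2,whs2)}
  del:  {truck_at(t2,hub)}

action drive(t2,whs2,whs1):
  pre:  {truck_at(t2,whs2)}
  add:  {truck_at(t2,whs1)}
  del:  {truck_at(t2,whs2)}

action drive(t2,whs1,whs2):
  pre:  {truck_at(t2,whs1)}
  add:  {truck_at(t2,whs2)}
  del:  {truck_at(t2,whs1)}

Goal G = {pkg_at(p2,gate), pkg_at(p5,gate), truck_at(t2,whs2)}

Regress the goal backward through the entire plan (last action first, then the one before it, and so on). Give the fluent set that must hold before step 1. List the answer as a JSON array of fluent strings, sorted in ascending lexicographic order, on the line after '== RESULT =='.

Regress step by step:
  through step 3 (drive(t2,whs1,whs2)): drop {truck_at(t2,whs2)}, keep {pkg_at(p2,gate), pkg_at(p5,gate)}, require {truck_at(t2,whs1)}
    → {pkg_at(p2,gate), pkg_at(p5,gate), truck_at(t2,whs1)}
  through step 2 (drive(t2,whs2,whs1)): drop {truck_at(t2,whs1)}, keep {pkg_at(p2,gate), pkg_at(p5,gate)}, require {truck_at(t2,whs2)}
    → {pkg_at(p2,gate), pkg_at(p5,gate), truck_at(t2,whs2)}
  through step 1 (drive(t2,hub,whs2)): drop {truck_at(t2,whs2)}, keep {pkg_at(p2,gate), pkg_at(p5,gate)}, require {truck_at(t2,hub)}
    → {pkg_at(p2,gate), pkg_at(p5,gate), truck_at(t2,hub)}

== RESULT ==
["pkg_at(p2,gate)", "pkg_at(p5,gate)", "truck_at(t2,hub)"]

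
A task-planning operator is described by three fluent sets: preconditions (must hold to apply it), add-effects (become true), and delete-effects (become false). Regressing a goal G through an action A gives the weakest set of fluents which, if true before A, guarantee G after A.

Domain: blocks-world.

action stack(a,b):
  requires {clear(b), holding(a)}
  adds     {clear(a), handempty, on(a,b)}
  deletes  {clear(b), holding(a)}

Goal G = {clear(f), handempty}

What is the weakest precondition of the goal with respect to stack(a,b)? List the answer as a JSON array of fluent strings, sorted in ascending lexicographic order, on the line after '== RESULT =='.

Compute (G \ add) ∪ pre:
  G ∩ del = {}  (empty — regression defined)
  G \ add = {clear(f), handempty} \ {clear(a), handempty, on(a,b)} = {clear(f)}
  ∪ pre   = {clear(f)} ∪ {clear(b), holding(a)}
          = {clear(b), clear(f), holding(a)}

== RESULT ==
["clear(b)", "clear(f)", "holding(a)"]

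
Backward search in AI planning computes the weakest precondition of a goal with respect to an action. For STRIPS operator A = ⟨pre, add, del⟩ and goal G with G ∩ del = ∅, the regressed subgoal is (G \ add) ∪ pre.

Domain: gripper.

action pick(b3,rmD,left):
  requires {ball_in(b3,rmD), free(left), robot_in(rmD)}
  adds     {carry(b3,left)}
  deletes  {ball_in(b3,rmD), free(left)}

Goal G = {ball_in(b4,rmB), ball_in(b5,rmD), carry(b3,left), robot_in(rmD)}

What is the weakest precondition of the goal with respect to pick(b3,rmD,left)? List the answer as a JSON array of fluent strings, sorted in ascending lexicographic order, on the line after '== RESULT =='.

Compute (G \ add) ∪ pre:
  G ∩ del = {}  (empty — regression defined)
  G \ add = {ball_in(b4,rmB), ball_in(b5,rmD), carry(b3,left), robot_in(rmD)} \ {carry(b3,left)} = {ball_in(b4,rmB), ball_in(b5,rmD), robot_in(rmD)}
  ∪ pre   = {ball_in(b4,rmB), ball_in(b5,rmD), robot_in(rmD)} ∪ {ball_in(b3,rmD), free(left), robot_in(rmD)}
          = {ball_in(b3,rmD), ball_in(b4,rmB), ball_in(b5,rmD), free(left), robot_in(rmD)}

== RESULT ==
["ball_in(b3,rmD)", "ball_in(b4,rmB)", "ball_in(b5,rmD)", "free(left)", "robot_in(rmD)"]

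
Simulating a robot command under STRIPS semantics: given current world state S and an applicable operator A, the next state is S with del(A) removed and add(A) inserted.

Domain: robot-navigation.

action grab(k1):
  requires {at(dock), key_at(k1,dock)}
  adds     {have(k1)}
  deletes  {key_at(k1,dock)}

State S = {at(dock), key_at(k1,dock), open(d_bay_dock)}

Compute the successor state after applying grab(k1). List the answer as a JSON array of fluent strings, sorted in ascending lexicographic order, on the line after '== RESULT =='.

Compute (S \ del) ∪ add:
  pre ⊆ S: {at(dock), key_at(k1,dock)} ⊆ S  — applicable
  S \ del = {at(dock), open(d_bay_dock)}
  ∪ add   = {at(dock), have(k1), open(d_bay_dock)}

== RESULT ==
["at(dock)", "have(k1)", "open(d_bay_dock)"]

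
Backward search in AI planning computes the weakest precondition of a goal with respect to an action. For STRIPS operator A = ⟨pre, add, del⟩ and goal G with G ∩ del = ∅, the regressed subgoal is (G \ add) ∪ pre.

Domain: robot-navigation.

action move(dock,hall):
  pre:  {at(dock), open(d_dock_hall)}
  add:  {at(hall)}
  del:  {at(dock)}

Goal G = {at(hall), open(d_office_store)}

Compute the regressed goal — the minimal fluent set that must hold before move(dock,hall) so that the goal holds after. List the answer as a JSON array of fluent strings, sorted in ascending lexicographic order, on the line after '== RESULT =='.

Regress:
  G ∩ del = {}  (empty — regression defined)
  G \ add = {at(hall), open(d_office_store)} \ {at(hall)} = {open(d_office_store)}
  ∪ pre   = {open(d_office_store)} ∪ {at(dock), open(d_dock_hall)}
          = {at(dock), open(d_dock_hall), open(d_office_store)}

== RESULT ==
["at(dock)", "open(d_dock_hall)", "open(d_office_store)"]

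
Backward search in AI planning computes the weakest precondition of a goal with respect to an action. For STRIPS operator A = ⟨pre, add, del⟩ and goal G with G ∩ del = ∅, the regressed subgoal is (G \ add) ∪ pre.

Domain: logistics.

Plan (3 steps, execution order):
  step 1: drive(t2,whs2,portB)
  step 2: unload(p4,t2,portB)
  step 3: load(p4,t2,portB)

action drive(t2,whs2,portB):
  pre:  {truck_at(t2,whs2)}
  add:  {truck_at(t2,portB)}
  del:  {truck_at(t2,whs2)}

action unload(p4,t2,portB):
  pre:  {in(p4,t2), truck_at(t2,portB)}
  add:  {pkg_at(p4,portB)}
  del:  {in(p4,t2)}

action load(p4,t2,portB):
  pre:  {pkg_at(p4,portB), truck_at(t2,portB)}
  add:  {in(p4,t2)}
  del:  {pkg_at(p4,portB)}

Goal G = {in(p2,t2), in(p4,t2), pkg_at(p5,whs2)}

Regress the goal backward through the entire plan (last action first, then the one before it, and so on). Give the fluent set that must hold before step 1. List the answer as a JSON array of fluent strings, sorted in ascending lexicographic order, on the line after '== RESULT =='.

Regress step by step:
  through step 3 (load(p4,t2,portB)): drop {in(p4,t2)}, keep {in(p2,t2), pkg_at(p5,whs2)}, require {pkg_at(p4,portB), truck_at(t2,portB)}
    → {in(p2,t2), pkg_at(p4,portB), pkg_at(p5,whs2), truck_at(t2,portB)}
  through step 2 (unload(p4,t2,portB)): drop {pkg_at(p4,portB)}, keep {in(p2,t2), pkg_at(p5,whs2), truck_at(t2,portB)}, require {in(p4,t2), truck_at(t2,portB)}
    → {in(p2,t2), in(p4,t2), pkg_at(p5,whs2), truck_at(t2,portB)}
  through step 1 (drive(t2,whs2,portB)): drop {truck_at(t2,portB)}, keep {in(p2,t2), in(p4,t2), pkg_at(p5,whs2)}, require {truck_at(t2,whs2)}
    → {in(p2,t2), in(p4,t2), pkg_at(p5,whs2), truck_at(t2,whs2)}

== RESULT ==
["in(p2,t2)", "in(p4,t2)", "pkg_at(p5,whs2)", "truck_at(t2,whs2)"]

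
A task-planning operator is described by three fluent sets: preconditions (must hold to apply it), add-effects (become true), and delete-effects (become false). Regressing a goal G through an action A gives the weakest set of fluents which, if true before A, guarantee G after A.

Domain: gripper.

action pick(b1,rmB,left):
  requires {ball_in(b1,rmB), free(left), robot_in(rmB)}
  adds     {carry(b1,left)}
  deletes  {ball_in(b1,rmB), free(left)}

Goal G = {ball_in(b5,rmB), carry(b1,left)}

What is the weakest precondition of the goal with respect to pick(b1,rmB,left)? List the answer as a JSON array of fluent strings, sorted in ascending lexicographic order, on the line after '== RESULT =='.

Compute (G \ add) ∪ pre:
  G ∩ del = {}  (empty — regression defined)
  G \ add = {ball_in(b5,rmB), carry(b1,left)} \ {carry(b1,left)} = {ball_in(b5,rmB)}
  ∪ pre   = {ball_in(b5,rmB)} ∪ {ball_in(b1,rmB), free(left), robot_in(rmB)}
          = {ball_in(b1,rmB), ball_in(b5,rmB), free(left), robot_in(rmB)}

== RESULT ==
["ball_in(b1,rmB)", "ball_in(b5,rmB)", "free(left)", "robot_in(rmB)"]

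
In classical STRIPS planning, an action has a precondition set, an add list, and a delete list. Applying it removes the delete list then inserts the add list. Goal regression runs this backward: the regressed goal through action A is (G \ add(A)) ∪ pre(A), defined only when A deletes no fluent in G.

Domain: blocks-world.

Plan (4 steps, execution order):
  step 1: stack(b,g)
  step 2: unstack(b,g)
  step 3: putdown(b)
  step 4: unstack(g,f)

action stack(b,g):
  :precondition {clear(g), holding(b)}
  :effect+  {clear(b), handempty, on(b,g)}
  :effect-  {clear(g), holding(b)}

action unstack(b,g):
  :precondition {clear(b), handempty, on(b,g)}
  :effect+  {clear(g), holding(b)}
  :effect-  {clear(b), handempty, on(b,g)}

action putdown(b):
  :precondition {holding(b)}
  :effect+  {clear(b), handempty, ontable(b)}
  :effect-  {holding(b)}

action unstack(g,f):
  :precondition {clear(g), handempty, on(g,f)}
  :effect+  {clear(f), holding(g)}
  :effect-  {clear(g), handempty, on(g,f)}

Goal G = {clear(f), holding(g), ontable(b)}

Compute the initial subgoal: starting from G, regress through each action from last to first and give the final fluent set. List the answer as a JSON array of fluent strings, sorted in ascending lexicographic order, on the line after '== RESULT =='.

Work backward from the goal:
  through step 4 (unstack(g,f)): drop {clear(f), holding(g)}, keep {ontable(b)}, require {clear(g), handempty, on(g,f)}
    → {clear(g), handempty, on(g,f), ontable(b)}
  through step 3 (putdown(b)): drop {handempty, ontable(b)}, keep {clear(g), on(g,f)}, require {holding(b)}
    → {clear(g), holding(b), on(g,f)}
  through step 2 (unstack(b,g)): drop {clear(g), holding(b)}, keep {on(g,f)}, require {clear(b), handempty, on(b,g)}
    → {clear(b), handempty, on(b,g), on(g,f)}
  through step 1 (stack(b,g)): drop {clear(b), handempty, on(b,g)}, keep {on(g,f)}, require {clear(g), holding(b)}
    → {clear(g), holding(b), on(g,f)}

== RESULT ==
["clear(g)", "holding(b)", "on(g,f)"]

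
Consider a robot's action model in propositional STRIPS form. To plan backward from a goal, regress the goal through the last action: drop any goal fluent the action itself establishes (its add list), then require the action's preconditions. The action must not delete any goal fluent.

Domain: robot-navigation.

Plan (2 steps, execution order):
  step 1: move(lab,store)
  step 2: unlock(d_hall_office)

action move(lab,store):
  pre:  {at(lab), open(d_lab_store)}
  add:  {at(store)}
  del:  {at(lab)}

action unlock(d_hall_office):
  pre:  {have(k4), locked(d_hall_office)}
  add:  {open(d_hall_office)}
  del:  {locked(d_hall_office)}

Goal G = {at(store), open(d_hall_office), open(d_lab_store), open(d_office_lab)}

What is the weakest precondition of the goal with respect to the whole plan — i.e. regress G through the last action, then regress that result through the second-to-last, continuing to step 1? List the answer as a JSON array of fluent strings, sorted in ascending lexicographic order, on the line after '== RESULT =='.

Work backward from the goal:
  through step 2 (unlock(d_hall_office)): drop {open(d_hall_office)}, keep {at(store), open(d_lab_store), open(d_office_lab)}, require {have(k4), locked(d_hall_office)}
    → {at(store), have(k4), locked(d_hall_office), open(d_lab_store), open(d_office_lab)}
  through step 1 (move(lab,store)): drop {at(store)}, keep {have(k4), locked(d_hall_office), open(d_lab_store), open(d_office_lab)}, require {at(lab), open(d_lab_store)}
    → {at(lab), have(k4), locked(d_hall_office), open(d_lab_store), open(d_office_lab)}

== RESULT ==
["at(lab)", "have(k4)", "locked(d_hall_office)", "open(d_lab_store)", "open(d_office_lab)"]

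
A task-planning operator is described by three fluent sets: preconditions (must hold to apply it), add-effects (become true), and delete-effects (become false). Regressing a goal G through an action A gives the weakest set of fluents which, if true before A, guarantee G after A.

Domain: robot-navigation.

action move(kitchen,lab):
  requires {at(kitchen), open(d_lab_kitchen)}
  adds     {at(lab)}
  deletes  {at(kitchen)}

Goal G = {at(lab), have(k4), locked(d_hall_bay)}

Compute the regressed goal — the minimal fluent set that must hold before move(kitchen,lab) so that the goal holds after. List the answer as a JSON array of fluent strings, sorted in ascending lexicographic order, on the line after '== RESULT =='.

Regress:
  G ∩ del = {}  (empty — regression defined)
  G \ add = {at(lab), have(k4), locked(d_hall_bay)} \ {at(lab)} = {have(k4), locked(d_hall_bay)}
  ∪ pre   = {have(k4), locked(d_hall_bay)} ∪ {at(kitchen), open(d_lab_kitchen)}
          = {at(kitchen), have(k4), locked(d_hall_bay), open(d_lab_kitchen)}

== RESULT ==
["at(kitchen)", "have(k4)", "locked(d_hall_bay)", "open(d_lab_kitchen)"]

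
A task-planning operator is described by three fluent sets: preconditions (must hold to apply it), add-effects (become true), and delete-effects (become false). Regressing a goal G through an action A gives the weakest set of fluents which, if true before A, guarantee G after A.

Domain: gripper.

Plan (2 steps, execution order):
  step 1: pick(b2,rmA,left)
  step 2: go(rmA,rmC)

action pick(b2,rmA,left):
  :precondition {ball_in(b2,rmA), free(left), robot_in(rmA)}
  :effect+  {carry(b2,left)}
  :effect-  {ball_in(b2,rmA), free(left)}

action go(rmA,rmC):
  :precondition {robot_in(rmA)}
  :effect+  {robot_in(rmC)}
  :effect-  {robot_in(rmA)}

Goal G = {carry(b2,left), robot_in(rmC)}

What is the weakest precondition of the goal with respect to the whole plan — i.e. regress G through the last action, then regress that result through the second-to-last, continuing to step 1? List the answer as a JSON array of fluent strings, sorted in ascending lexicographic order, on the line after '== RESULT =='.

Regress step by step:
  through step 2 (go(rmA,rmC)): drop {robot_in(rmC)}, keep {carry(b2,left)}, require {robot_in(rmA)}
    → {carry(b2,left), robot_in(rmA)}
  through step 1 (pick(b2,rmA,left)): drop {carry(b2,left)}, keep {robot_in(rmA)}, require {ball_in(b2,rmA), free(left), robot_in(rmA)}
    → {ball_in(b2,rmA), free(left), robot_in(rmA)}

== RESULT ==
["ball_in(b2,rmA)", "free(left)", "robot_in(rmA)"]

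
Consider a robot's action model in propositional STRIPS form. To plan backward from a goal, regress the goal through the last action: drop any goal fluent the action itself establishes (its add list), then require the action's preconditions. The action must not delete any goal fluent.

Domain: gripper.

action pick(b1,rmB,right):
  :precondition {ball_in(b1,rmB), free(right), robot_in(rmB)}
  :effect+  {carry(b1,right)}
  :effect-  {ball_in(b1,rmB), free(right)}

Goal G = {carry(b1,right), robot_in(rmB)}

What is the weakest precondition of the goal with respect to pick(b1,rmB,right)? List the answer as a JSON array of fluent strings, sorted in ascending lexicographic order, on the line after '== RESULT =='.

Compute (G \ add) ∪ pre:
  G ∩ del = {}  (empty — regression defined)
  G \ add = {carry(b1,right), robot_in(rmB)} \ {carry(b1,right)} = {robot_in(rmB)}
  ∪ pre   = {robot_in(rmB)} ∪ {ball_in(b1,rmB), free(right), robot_in(rmB)}
          = {ball_in(b1,rmB), free(right), robot_in(rmB)}

== RESULT ==
["ball_in(b1,rmB)", "free(right)", "robot_in(rmB)"]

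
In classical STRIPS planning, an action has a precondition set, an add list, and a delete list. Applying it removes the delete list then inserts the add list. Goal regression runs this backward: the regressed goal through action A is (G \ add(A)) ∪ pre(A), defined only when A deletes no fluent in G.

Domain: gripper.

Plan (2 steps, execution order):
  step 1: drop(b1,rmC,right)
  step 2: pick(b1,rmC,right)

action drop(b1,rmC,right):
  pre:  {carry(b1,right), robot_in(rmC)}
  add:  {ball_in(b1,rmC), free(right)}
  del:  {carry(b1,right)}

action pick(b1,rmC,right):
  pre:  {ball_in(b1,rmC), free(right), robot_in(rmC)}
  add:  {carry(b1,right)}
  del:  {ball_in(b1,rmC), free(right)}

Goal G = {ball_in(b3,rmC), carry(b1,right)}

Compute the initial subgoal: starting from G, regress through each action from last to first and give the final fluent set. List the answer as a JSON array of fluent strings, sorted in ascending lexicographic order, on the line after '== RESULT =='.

Work backward from the goal:
  through step 2 (pick(b1,rmC,right)): drop {carry(b1,right)}, keep {ball_in(b3,rmC)}, require {ball_in(b1,rmC), free(right), robot_in(rmC)}
    → {ball_in(b1,rmC), ball_in(b3,rmC), free(right), robot_in(rmC)}
  through step 1 (drop(b1,rmC,right)): drop {ball_in(b1,rmC), free(right)}, keep {ball_in(b3,rmC), robot_in(rmC)}, require {carry(b1,right), robot_in(rmC)}
    → {ball_in(b3,rmC), carry(b1,right), robot_in(rmC)}

== RESULT ==
["ball_in(b3,rmC)", "carry(b1,right)", "robot_in(rmC)"]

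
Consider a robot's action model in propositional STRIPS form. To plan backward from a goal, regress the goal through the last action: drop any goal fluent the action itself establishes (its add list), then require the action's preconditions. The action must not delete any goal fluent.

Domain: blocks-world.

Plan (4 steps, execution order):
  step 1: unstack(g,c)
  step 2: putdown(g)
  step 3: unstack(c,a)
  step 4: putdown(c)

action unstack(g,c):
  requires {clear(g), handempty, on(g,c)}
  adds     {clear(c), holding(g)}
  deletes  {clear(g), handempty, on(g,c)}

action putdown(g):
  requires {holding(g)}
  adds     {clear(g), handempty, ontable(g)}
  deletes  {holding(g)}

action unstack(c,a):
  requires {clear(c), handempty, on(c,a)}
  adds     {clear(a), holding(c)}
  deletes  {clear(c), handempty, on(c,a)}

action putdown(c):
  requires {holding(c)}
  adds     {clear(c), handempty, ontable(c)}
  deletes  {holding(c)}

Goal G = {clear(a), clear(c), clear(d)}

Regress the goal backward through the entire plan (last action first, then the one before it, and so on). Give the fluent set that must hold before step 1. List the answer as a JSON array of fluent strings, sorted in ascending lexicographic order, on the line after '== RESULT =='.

Work backward from the goal:
  through step 4 (putdown(c)): drop {clear(c)}, keep {clear(a), clear(d)}, require {holding(c)}
    → {clear(a), clear(d), holding(c)}
  through step 3 (unstack(c,a)): drop {clear(a), holding(c)}, keep {clear(d)}, require {clear(c), handempty, on(c,a)}
    → {clear(c), clear(d), handempty, on(c,a)}
  through step 2 (putdown(g)): drop {handempty}, keep {clear(c), clear(d), on(c,a)}, require {holding(g)}
    → {clear(c), clear(d), holding(g), on(c,a)}
  through step 1 (unstack(g,c)): drop {clear(c), holding(g)}, keep {clear(d), on(c,a)}, require {clear(g), handempty, on(g,c)}
    → {clear(d), clear(g), handempty, on(c,a), on(g,c)}

== RESULT ==
["clear(d)", "clear(g)", "handempty", "on(c,a)", "on(g,c)"]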